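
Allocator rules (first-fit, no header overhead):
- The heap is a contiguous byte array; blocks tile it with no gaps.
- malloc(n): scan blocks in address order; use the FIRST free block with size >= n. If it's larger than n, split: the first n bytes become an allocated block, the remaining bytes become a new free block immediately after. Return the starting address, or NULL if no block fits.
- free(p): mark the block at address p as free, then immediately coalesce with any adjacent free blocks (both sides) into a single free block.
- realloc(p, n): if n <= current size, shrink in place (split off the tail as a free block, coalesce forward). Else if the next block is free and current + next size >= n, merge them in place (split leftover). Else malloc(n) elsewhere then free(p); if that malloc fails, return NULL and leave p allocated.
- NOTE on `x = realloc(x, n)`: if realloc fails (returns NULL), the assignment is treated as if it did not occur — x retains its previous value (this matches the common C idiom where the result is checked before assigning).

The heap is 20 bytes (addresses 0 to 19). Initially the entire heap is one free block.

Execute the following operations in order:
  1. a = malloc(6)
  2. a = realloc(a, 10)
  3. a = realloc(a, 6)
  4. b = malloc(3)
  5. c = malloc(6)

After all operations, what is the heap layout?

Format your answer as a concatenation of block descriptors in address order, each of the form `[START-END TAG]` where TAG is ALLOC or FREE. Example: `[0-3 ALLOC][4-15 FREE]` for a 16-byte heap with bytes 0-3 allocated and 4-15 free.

Answer: [0-5 ALLOC][6-8 ALLOC][9-14 ALLOC][15-19 FREE]

Derivation:
Op 1: a = malloc(6) -> a = 0; heap: [0-5 ALLOC][6-19 FREE]
Op 2: a = realloc(a, 10) -> a = 0; heap: [0-9 ALLOC][10-19 FREE]
Op 3: a = realloc(a, 6) -> a = 0; heap: [0-5 ALLOC][6-19 FREE]
Op 4: b = malloc(3) -> b = 6; heap: [0-5 ALLOC][6-8 ALLOC][9-19 FREE]
Op 5: c = malloc(6) -> c = 9; heap: [0-5 ALLOC][6-8 ALLOC][9-14 ALLOC][15-19 FREE]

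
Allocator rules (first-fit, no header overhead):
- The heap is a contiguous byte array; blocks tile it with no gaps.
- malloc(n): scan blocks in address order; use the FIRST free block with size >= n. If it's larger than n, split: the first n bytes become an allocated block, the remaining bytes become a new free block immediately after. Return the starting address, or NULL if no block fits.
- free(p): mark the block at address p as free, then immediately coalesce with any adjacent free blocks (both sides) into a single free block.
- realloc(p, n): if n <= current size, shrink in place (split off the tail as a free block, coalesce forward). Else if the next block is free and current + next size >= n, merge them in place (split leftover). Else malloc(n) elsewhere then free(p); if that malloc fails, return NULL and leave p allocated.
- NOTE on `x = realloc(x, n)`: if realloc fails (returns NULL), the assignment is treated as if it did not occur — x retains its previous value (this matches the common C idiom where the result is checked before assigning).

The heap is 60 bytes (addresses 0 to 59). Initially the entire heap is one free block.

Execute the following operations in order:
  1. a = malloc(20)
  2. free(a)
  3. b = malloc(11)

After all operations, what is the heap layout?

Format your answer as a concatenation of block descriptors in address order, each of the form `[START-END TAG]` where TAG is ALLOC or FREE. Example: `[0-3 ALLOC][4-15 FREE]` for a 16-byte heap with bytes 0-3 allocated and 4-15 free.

Answer: [0-10 ALLOC][11-59 FREE]

Derivation:
Op 1: a = malloc(20) -> a = 0; heap: [0-19 ALLOC][20-59 FREE]
Op 2: free(a) -> (freed a); heap: [0-59 FREE]
Op 3: b = malloc(11) -> b = 0; heap: [0-10 ALLOC][11-59 FREE]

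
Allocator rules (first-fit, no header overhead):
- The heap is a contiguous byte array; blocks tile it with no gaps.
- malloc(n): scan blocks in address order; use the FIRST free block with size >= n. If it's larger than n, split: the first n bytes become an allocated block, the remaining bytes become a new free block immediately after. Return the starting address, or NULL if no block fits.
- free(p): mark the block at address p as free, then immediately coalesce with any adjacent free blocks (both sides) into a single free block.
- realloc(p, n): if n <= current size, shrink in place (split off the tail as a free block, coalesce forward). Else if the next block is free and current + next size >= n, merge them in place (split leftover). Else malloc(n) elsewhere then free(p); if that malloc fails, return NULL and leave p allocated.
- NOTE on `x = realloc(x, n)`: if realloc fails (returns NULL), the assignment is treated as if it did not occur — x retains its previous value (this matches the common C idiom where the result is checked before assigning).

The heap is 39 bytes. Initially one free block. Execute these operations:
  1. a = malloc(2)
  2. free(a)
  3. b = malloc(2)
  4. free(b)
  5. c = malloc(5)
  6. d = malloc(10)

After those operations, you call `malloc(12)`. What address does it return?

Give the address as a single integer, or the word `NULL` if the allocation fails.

Answer: 15

Derivation:
Op 1: a = malloc(2) -> a = 0; heap: [0-1 ALLOC][2-38 FREE]
Op 2: free(a) -> (freed a); heap: [0-38 FREE]
Op 3: b = malloc(2) -> b = 0; heap: [0-1 ALLOC][2-38 FREE]
Op 4: free(b) -> (freed b); heap: [0-38 FREE]
Op 5: c = malloc(5) -> c = 0; heap: [0-4 ALLOC][5-38 FREE]
Op 6: d = malloc(10) -> d = 5; heap: [0-4 ALLOC][5-14 ALLOC][15-38 FREE]
malloc(12): first-fit scan over [0-4 ALLOC][5-14 ALLOC][15-38 FREE] -> 15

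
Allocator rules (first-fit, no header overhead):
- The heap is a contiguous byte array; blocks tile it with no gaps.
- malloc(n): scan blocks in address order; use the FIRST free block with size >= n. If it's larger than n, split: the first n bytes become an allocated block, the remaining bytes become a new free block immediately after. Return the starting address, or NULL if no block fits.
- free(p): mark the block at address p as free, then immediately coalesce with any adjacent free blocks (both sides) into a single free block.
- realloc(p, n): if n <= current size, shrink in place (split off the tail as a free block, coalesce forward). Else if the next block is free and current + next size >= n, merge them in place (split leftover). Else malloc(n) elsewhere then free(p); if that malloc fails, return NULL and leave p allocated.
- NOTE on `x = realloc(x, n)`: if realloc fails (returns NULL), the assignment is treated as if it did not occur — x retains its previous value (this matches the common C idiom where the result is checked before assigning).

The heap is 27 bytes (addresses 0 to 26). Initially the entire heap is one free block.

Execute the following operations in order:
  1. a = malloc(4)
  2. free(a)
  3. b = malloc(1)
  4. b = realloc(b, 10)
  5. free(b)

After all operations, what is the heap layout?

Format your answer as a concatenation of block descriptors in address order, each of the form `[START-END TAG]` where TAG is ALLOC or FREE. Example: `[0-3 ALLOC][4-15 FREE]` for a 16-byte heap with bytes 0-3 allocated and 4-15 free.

Op 1: a = malloc(4) -> a = 0; heap: [0-3 ALLOC][4-26 FREE]
Op 2: free(a) -> (freed a); heap: [0-26 FREE]
Op 3: b = malloc(1) -> b = 0; heap: [0-0 ALLOC][1-26 FREE]
Op 4: b = realloc(b, 10) -> b = 0; heap: [0-9 ALLOC][10-26 FREE]
Op 5: free(b) -> (freed b); heap: [0-26 FREE]

Answer: [0-26 FREE]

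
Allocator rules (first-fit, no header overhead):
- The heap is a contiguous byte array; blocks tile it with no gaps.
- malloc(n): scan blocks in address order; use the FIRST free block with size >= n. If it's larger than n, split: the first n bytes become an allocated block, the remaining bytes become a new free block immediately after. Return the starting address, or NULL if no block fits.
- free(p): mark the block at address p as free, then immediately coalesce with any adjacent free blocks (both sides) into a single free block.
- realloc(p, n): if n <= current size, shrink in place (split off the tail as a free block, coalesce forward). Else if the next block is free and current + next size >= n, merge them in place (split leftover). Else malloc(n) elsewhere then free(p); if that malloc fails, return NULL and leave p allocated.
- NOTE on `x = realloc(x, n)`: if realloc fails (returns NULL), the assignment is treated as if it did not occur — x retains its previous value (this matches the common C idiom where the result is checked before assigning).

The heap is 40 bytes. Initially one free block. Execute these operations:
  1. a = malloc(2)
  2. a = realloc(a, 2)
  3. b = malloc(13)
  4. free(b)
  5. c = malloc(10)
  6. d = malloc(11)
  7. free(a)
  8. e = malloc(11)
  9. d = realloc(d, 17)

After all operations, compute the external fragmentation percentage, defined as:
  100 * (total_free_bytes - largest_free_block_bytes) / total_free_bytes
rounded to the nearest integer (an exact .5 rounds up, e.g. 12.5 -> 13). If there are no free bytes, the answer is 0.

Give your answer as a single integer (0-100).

Answer: 25

Derivation:
Op 1: a = malloc(2) -> a = 0; heap: [0-1 ALLOC][2-39 FREE]
Op 2: a = realloc(a, 2) -> a = 0; heap: [0-1 ALLOC][2-39 FREE]
Op 3: b = malloc(13) -> b = 2; heap: [0-1 ALLOC][2-14 ALLOC][15-39 FREE]
Op 4: free(b) -> (freed b); heap: [0-1 ALLOC][2-39 FREE]
Op 5: c = malloc(10) -> c = 2; heap: [0-1 ALLOC][2-11 ALLOC][12-39 FREE]
Op 6: d = malloc(11) -> d = 12; heap: [0-1 ALLOC][2-11 ALLOC][12-22 ALLOC][23-39 FREE]
Op 7: free(a) -> (freed a); heap: [0-1 FREE][2-11 ALLOC][12-22 ALLOC][23-39 FREE]
Op 8: e = malloc(11) -> e = 23; heap: [0-1 FREE][2-11 ALLOC][12-22 ALLOC][23-33 ALLOC][34-39 FREE]
Op 9: d = realloc(d, 17) -> NULL (d unchanged); heap: [0-1 FREE][2-11 ALLOC][12-22 ALLOC][23-33 ALLOC][34-39 FREE]
Free blocks: [2 6] total_free=8 largest=6 -> 100*(8-6)/8 = 200/8 = 25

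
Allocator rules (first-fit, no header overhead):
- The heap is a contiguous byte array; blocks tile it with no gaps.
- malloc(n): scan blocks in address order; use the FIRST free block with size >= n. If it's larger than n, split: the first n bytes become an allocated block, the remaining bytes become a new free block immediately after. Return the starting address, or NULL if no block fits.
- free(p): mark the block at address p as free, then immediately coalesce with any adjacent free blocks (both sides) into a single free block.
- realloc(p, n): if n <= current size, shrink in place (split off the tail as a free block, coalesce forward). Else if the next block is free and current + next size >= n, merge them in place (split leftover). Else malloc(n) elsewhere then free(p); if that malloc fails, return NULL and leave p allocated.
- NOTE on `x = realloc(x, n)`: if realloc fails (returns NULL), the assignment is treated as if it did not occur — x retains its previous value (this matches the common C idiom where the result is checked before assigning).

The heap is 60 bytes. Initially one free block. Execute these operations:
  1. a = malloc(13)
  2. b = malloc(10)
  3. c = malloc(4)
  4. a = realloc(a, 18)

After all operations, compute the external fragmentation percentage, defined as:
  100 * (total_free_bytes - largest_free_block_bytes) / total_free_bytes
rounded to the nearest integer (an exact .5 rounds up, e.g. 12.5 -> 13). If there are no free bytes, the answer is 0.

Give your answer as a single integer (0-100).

Op 1: a = malloc(13) -> a = 0; heap: [0-12 ALLOC][13-59 FREE]
Op 2: b = malloc(10) -> b = 13; heap: [0-12 ALLOC][13-22 ALLOC][23-59 FREE]
Op 3: c = malloc(4) -> c = 23; heap: [0-12 ALLOC][13-22 ALLOC][23-26 ALLOC][27-59 FREE]
Op 4: a = realloc(a, 18) -> a = 27; heap: [0-12 FREE][13-22 ALLOC][23-26 ALLOC][27-44 ALLOC][45-59 FREE]
Free blocks: [13 15] total_free=28 largest=15 -> 100*(28-15)/28 = 1300/28 ≈ 46.429 -> rounds to 46

Answer: 46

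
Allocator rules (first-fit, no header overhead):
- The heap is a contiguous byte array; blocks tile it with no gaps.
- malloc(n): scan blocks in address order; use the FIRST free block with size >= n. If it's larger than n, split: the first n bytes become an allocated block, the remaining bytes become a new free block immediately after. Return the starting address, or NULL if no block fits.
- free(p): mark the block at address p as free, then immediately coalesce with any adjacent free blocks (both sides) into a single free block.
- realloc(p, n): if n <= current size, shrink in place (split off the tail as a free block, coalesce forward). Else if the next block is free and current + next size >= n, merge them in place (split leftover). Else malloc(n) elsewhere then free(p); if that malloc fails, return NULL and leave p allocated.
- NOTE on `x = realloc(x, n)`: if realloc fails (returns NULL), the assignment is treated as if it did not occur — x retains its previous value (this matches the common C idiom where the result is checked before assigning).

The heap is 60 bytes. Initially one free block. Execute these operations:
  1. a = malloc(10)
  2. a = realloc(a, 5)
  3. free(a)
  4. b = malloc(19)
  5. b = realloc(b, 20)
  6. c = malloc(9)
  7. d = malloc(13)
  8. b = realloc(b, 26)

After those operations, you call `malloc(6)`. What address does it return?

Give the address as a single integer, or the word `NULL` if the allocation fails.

Answer: 42

Derivation:
Op 1: a = malloc(10) -> a = 0; heap: [0-9 ALLOC][10-59 FREE]
Op 2: a = realloc(a, 5) -> a = 0; heap: [0-4 ALLOC][5-59 FREE]
Op 3: free(a) -> (freed a); heap: [0-59 FREE]
Op 4: b = malloc(19) -> b = 0; heap: [0-18 ALLOC][19-59 FREE]
Op 5: b = realloc(b, 20) -> b = 0; heap: [0-19 ALLOC][20-59 FREE]
Op 6: c = malloc(9) -> c = 20; heap: [0-19 ALLOC][20-28 ALLOC][29-59 FREE]
Op 7: d = malloc(13) -> d = 29; heap: [0-19 ALLOC][20-28 ALLOC][29-41 ALLOC][42-59 FREE]
Op 8: b = realloc(b, 26) -> NULL (b unchanged); heap: [0-19 ALLOC][20-28 ALLOC][29-41 ALLOC][42-59 FREE]
malloc(6): first-fit scan over [0-19 ALLOC][20-28 ALLOC][29-41 ALLOC][42-59 FREE] -> 42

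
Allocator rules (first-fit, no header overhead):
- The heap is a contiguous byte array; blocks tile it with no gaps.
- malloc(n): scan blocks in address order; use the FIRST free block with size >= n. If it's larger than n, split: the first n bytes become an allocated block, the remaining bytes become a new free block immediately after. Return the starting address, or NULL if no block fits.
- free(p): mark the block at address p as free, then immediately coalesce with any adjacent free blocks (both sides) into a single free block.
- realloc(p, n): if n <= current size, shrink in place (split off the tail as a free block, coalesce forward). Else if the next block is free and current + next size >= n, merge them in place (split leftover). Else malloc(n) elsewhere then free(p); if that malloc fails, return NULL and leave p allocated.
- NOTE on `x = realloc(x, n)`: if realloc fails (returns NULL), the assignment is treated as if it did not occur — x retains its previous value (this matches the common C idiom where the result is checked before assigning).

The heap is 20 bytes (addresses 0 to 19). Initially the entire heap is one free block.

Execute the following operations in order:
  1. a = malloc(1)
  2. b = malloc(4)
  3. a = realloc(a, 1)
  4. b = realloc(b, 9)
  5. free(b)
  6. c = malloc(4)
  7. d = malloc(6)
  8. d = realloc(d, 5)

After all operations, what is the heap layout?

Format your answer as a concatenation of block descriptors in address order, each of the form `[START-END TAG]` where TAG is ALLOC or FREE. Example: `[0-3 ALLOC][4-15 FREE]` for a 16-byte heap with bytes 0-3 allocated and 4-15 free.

Op 1: a = malloc(1) -> a = 0; heap: [0-0 ALLOC][1-19 FREE]
Op 2: b = malloc(4) -> b = 1; heap: [0-0 ALLOC][1-4 ALLOC][5-19 FREE]
Op 3: a = realloc(a, 1) -> a = 0; heap: [0-0 ALLOC][1-4 ALLOC][5-19 FREE]
Op 4: b = realloc(b, 9) -> b = 1; heap: [0-0 ALLOC][1-9 ALLOC][10-19 FREE]
Op 5: free(b) -> (freed b); heap: [0-0 ALLOC][1-19 FREE]
Op 6: c = malloc(4) -> c = 1; heap: [0-0 ALLOC][1-4 ALLOC][5-19 FREE]
Op 7: d = malloc(6) -> d = 5; heap: [0-0 ALLOC][1-4 ALLOC][5-10 ALLOC][11-19 FREE]
Op 8: d = realloc(d, 5) -> d = 5; heap: [0-0 ALLOC][1-4 ALLOC][5-9 ALLOC][10-19 FREE]

Answer: [0-0 ALLOC][1-4 ALLOC][5-9 ALLOC][10-19 FREE]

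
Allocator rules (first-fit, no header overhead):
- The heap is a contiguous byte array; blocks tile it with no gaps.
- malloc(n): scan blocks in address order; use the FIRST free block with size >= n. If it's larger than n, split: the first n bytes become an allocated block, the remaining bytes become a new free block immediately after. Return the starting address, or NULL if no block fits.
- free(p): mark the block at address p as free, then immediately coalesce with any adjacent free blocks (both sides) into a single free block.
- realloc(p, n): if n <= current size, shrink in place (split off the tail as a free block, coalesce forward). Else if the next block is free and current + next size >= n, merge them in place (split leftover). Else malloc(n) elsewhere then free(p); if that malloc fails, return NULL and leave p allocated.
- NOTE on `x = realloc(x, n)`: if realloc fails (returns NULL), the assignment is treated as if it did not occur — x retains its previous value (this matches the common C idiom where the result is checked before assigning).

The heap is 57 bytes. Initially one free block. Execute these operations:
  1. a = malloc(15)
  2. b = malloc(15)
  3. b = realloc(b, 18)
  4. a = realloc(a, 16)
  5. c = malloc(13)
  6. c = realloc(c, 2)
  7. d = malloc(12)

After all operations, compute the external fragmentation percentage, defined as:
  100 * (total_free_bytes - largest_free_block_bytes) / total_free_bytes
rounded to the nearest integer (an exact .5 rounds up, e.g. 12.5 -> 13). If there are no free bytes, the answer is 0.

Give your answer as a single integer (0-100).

Answer: 11

Derivation:
Op 1: a = malloc(15) -> a = 0; heap: [0-14 ALLOC][15-56 FREE]
Op 2: b = malloc(15) -> b = 15; heap: [0-14 ALLOC][15-29 ALLOC][30-56 FREE]
Op 3: b = realloc(b, 18) -> b = 15; heap: [0-14 ALLOC][15-32 ALLOC][33-56 FREE]
Op 4: a = realloc(a, 16) -> a = 33; heap: [0-14 FREE][15-32 ALLOC][33-48 ALLOC][49-56 FREE]
Op 5: c = malloc(13) -> c = 0; heap: [0-12 ALLOC][13-14 FREE][15-32 ALLOC][33-48 ALLOC][49-56 FREE]
Op 6: c = realloc(c, 2) -> c = 0; heap: [0-1 ALLOC][2-14 FREE][15-32 ALLOC][33-48 ALLOC][49-56 FREE]
Op 7: d = malloc(12) -> d = 2; heap: [0-1 ALLOC][2-13 ALLOC][14-14 FREE][15-32 ALLOC][33-48 ALLOC][49-56 FREE]
Free blocks: [1 8] total_free=9 largest=8 -> 100*(9-8)/9 = 100/9 ≈ 11.111 -> rounds to 11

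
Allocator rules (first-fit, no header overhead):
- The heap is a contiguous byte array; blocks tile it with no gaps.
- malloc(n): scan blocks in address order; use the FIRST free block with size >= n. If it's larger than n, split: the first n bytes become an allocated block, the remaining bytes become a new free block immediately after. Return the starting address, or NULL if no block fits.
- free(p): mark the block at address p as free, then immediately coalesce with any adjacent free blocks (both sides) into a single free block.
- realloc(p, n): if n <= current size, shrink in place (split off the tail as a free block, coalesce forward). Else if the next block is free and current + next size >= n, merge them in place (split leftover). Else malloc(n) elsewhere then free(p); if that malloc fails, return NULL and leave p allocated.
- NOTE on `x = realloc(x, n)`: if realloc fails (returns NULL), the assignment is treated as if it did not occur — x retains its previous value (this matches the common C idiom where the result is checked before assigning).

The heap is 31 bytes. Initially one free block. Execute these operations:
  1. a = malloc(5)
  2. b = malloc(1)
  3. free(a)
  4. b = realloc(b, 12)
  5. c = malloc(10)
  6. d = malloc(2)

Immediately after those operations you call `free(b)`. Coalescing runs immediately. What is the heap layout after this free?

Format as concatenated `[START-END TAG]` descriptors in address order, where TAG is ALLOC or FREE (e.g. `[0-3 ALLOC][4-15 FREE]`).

Answer: [0-1 ALLOC][2-16 FREE][17-26 ALLOC][27-30 FREE]

Derivation:
Op 1: a = malloc(5) -> a = 0; heap: [0-4 ALLOC][5-30 FREE]
Op 2: b = malloc(1) -> b = 5; heap: [0-4 ALLOC][5-5 ALLOC][6-30 FREE]
Op 3: free(a) -> (freed a); heap: [0-4 FREE][5-5 ALLOC][6-30 FREE]
Op 4: b = realloc(b, 12) -> b = 5; heap: [0-4 FREE][5-16 ALLOC][17-30 FREE]
Op 5: c = malloc(10) -> c = 17; heap: [0-4 FREE][5-16 ALLOC][17-26 ALLOC][27-30 FREE]
Op 6: d = malloc(2) -> d = 0; heap: [0-1 ALLOC][2-4 FREE][5-16 ALLOC][17-26 ALLOC][27-30 FREE]
free(b): b = 5 -> block [5-16 ALLOC]; mark free, coalesce with adjacent free neighbors -> [0-1 ALLOC][2-16 FREE][17-26 ALLOC][27-30 FREE]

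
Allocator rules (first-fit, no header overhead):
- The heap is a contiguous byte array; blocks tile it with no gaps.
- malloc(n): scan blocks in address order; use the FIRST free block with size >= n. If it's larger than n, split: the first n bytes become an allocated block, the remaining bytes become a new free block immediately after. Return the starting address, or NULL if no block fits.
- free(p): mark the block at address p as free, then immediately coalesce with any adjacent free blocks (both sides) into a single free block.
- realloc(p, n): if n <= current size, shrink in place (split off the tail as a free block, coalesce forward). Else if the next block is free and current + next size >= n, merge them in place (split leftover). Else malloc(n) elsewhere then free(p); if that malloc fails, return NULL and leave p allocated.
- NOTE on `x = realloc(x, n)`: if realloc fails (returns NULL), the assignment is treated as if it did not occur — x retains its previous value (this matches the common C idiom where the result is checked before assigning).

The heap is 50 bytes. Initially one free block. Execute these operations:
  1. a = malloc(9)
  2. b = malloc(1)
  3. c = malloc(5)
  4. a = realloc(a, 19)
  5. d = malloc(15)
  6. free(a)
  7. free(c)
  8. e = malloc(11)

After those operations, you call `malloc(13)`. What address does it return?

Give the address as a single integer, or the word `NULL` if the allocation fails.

Op 1: a = malloc(9) -> a = 0; heap: [0-8 ALLOC][9-49 FREE]
Op 2: b = malloc(1) -> b = 9; heap: [0-8 ALLOC][9-9 ALLOC][10-49 FREE]
Op 3: c = malloc(5) -> c = 10; heap: [0-8 ALLOC][9-9 ALLOC][10-14 ALLOC][15-49 FREE]
Op 4: a = realloc(a, 19) -> a = 15; heap: [0-8 FREE][9-9 ALLOC][10-14 ALLOC][15-33 ALLOC][34-49 FREE]
Op 5: d = malloc(15) -> d = 34; heap: [0-8 FREE][9-9 ALLOC][10-14 ALLOC][15-33 ALLOC][34-48 ALLOC][49-49 FREE]
Op 6: free(a) -> (freed a); heap: [0-8 FREE][9-9 ALLOC][10-14 ALLOC][15-33 FREE][34-48 ALLOC][49-49 FREE]
Op 7: free(c) -> (freed c); heap: [0-8 FREE][9-9 ALLOC][10-33 FREE][34-48 ALLOC][49-49 FREE]
Op 8: e = malloc(11) -> e = 10; heap: [0-8 FREE][9-9 ALLOC][10-20 ALLOC][21-33 FREE][34-48 ALLOC][49-49 FREE]
malloc(13): first-fit scan over [0-8 FREE][9-9 ALLOC][10-20 ALLOC][21-33 FREE][34-48 ALLOC][49-49 FREE] -> 21

Answer: 21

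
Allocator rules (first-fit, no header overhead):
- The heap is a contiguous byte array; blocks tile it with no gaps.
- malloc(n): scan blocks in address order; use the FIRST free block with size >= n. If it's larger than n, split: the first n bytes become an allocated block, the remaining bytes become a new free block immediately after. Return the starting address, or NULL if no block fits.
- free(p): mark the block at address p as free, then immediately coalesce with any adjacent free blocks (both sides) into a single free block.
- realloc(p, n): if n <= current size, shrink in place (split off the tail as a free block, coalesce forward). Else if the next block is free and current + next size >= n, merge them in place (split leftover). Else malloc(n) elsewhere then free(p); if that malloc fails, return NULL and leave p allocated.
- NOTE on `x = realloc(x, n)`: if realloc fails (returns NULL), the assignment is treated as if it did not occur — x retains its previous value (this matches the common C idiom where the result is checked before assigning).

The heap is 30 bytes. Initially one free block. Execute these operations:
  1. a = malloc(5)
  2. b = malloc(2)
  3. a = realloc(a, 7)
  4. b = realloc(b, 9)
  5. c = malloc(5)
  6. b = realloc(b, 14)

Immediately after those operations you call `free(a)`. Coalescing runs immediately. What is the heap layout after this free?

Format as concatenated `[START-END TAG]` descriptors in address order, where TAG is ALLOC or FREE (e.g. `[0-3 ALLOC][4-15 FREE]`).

Op 1: a = malloc(5) -> a = 0; heap: [0-4 ALLOC][5-29 FREE]
Op 2: b = malloc(2) -> b = 5; heap: [0-4 ALLOC][5-6 ALLOC][7-29 FREE]
Op 3: a = realloc(a, 7) -> a = 7; heap: [0-4 FREE][5-6 ALLOC][7-13 ALLOC][14-29 FREE]
Op 4: b = realloc(b, 9) -> b = 14; heap: [0-6 FREE][7-13 ALLOC][14-22 ALLOC][23-29 FREE]
Op 5: c = malloc(5) -> c = 0; heap: [0-4 ALLOC][5-6 FREE][7-13 ALLOC][14-22 ALLOC][23-29 FREE]
Op 6: b = realloc(b, 14) -> b = 14; heap: [0-4 ALLOC][5-6 FREE][7-13 ALLOC][14-27 ALLOC][28-29 FREE]
free(a): a = 7 -> block [7-13 ALLOC]; mark free, coalesce with adjacent free neighbors -> [0-4 ALLOC][5-13 FREE][14-27 ALLOC][28-29 FREE]

Answer: [0-4 ALLOC][5-13 FREE][14-27 ALLOC][28-29 FREE]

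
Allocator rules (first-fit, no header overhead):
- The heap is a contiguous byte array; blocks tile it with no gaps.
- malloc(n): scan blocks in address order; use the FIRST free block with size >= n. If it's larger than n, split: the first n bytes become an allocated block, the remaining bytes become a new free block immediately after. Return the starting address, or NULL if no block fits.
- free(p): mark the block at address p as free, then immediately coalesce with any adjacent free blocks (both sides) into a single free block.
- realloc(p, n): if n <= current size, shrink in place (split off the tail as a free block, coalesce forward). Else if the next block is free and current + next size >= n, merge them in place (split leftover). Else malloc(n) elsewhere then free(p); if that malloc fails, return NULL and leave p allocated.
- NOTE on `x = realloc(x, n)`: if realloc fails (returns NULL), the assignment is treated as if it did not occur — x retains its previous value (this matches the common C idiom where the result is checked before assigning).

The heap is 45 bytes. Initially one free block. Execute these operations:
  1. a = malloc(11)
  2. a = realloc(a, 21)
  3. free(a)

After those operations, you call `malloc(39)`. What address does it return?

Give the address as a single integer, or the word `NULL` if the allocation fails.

Answer: 0

Derivation:
Op 1: a = malloc(11) -> a = 0; heap: [0-10 ALLOC][11-44 FREE]
Op 2: a = realloc(a, 21) -> a = 0; heap: [0-20 ALLOC][21-44 FREE]
Op 3: free(a) -> (freed a); heap: [0-44 FREE]
malloc(39): first-fit scan over [0-44 FREE] -> 0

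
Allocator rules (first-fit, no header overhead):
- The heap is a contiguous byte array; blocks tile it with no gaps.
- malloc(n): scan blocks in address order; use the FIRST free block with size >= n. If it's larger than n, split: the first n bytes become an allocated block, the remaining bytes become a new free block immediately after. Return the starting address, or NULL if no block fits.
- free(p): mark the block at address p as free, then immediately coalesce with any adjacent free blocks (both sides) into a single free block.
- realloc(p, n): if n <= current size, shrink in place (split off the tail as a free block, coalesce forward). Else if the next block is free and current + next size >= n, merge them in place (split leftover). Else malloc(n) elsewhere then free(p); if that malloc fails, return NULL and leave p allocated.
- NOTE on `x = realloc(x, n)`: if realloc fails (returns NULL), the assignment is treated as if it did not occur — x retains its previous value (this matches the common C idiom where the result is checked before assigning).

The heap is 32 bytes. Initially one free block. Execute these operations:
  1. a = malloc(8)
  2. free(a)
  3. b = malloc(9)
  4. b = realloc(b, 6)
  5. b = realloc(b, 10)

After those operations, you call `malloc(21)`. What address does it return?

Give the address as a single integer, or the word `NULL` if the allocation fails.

Op 1: a = malloc(8) -> a = 0; heap: [0-7 ALLOC][8-31 FREE]
Op 2: free(a) -> (freed a); heap: [0-31 FREE]
Op 3: b = malloc(9) -> b = 0; heap: [0-8 ALLOC][9-31 FREE]
Op 4: b = realloc(b, 6) -> b = 0; heap: [0-5 ALLOC][6-31 FREE]
Op 5: b = realloc(b, 10) -> b = 0; heap: [0-9 ALLOC][10-31 FREE]
malloc(21): first-fit scan over [0-9 ALLOC][10-31 FREE] -> 10

Answer: 10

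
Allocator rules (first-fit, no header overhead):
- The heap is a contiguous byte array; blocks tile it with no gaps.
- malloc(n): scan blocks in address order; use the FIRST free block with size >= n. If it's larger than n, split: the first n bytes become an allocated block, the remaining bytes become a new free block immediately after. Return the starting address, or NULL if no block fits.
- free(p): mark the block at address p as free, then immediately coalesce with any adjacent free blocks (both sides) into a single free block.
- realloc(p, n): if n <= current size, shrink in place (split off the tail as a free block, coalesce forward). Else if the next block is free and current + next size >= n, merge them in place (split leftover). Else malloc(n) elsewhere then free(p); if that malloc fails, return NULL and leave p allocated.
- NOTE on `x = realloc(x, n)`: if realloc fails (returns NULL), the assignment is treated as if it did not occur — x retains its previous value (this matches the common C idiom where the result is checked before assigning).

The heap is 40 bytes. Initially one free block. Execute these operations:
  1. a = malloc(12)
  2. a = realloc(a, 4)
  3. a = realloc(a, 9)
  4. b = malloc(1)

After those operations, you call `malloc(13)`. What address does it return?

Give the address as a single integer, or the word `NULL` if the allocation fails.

Op 1: a = malloc(12) -> a = 0; heap: [0-11 ALLOC][12-39 FREE]
Op 2: a = realloc(a, 4) -> a = 0; heap: [0-3 ALLOC][4-39 FREE]
Op 3: a = realloc(a, 9) -> a = 0; heap: [0-8 ALLOC][9-39 FREE]
Op 4: b = malloc(1) -> b = 9; heap: [0-8 ALLOC][9-9 ALLOC][10-39 FREE]
malloc(13): first-fit scan over [0-8 ALLOC][9-9 ALLOC][10-39 FREE] -> 10

Answer: 10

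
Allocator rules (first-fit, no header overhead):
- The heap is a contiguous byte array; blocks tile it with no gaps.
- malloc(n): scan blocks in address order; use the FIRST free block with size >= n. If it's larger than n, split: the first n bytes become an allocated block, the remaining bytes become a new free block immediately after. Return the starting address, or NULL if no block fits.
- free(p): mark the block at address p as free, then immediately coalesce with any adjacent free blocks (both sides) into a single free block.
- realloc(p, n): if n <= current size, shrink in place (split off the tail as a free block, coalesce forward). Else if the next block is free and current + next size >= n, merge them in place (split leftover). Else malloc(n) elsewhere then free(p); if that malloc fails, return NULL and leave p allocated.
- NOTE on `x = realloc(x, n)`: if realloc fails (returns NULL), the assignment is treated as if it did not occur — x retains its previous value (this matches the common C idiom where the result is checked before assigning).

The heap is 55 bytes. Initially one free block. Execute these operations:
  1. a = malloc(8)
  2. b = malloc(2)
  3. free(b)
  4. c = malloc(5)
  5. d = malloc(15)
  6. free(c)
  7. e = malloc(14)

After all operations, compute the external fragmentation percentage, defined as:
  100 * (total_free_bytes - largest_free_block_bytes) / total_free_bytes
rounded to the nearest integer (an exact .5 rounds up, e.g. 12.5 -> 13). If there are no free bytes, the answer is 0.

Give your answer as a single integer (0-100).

Op 1: a = malloc(8) -> a = 0; heap: [0-7 ALLOC][8-54 FREE]
Op 2: b = malloc(2) -> b = 8; heap: [0-7 ALLOC][8-9 ALLOC][10-54 FREE]
Op 3: free(b) -> (freed b); heap: [0-7 ALLOC][8-54 FREE]
Op 4: c = malloc(5) -> c = 8; heap: [0-7 ALLOC][8-12 ALLOC][13-54 FREE]
Op 5: d = malloc(15) -> d = 13; heap: [0-7 ALLOC][8-12 ALLOC][13-27 ALLOC][28-54 FREE]
Op 6: free(c) -> (freed c); heap: [0-7 ALLOC][8-12 FREE][13-27 ALLOC][28-54 FREE]
Op 7: e = malloc(14) -> e = 28; heap: [0-7 ALLOC][8-12 FREE][13-27 ALLOC][28-41 ALLOC][42-54 FREE]
Free blocks: [5 13] total_free=18 largest=13 -> 100*(18-13)/18 = 500/18 ≈ 27.778 -> rounds to 28

Answer: 28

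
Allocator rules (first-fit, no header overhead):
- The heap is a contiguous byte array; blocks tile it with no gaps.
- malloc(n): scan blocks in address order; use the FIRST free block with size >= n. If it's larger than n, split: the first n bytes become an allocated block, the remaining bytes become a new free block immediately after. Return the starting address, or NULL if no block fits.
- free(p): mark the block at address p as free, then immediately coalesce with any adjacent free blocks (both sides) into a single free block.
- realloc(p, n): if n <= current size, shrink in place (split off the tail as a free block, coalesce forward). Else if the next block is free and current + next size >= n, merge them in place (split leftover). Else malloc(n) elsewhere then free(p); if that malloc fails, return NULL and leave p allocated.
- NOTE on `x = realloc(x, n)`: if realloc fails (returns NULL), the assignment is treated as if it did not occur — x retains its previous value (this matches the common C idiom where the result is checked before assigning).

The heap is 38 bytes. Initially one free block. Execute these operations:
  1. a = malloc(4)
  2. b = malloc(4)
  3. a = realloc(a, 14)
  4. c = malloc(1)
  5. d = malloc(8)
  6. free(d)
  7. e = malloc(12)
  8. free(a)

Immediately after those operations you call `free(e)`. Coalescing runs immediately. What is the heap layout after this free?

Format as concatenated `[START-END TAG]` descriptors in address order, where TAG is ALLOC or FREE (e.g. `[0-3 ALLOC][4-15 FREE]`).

Op 1: a = malloc(4) -> a = 0; heap: [0-3 ALLOC][4-37 FREE]
Op 2: b = malloc(4) -> b = 4; heap: [0-3 ALLOC][4-7 ALLOC][8-37 FREE]
Op 3: a = realloc(a, 14) -> a = 8; heap: [0-3 FREE][4-7 ALLOC][8-21 ALLOC][22-37 FREE]
Op 4: c = malloc(1) -> c = 0; heap: [0-0 ALLOC][1-3 FREE][4-7 ALLOC][8-21 ALLOC][22-37 FREE]
Op 5: d = malloc(8) -> d = 22; heap: [0-0 ALLOC][1-3 FREE][4-7 ALLOC][8-21 ALLOC][22-29 ALLOC][30-37 FREE]
Op 6: free(d) -> (freed d); heap: [0-0 ALLOC][1-3 FREE][4-7 ALLOC][8-21 ALLOC][22-37 FREE]
Op 7: e = malloc(12) -> e = 22; heap: [0-0 ALLOC][1-3 FREE][4-7 ALLOC][8-21 ALLOC][22-33 ALLOC][34-37 FREE]
Op 8: free(a) -> (freed a); heap: [0-0 ALLOC][1-3 FREE][4-7 ALLOC][8-21 FREE][22-33 ALLOC][34-37 FREE]
free(e): e = 22 -> block [22-33 ALLOC]; mark free, coalesce with adjacent free neighbors -> [0-0 ALLOC][1-3 FREE][4-7 ALLOC][8-37 FREE]

Answer: [0-0 ALLOC][1-3 FREE][4-7 ALLOC][8-37 FREE]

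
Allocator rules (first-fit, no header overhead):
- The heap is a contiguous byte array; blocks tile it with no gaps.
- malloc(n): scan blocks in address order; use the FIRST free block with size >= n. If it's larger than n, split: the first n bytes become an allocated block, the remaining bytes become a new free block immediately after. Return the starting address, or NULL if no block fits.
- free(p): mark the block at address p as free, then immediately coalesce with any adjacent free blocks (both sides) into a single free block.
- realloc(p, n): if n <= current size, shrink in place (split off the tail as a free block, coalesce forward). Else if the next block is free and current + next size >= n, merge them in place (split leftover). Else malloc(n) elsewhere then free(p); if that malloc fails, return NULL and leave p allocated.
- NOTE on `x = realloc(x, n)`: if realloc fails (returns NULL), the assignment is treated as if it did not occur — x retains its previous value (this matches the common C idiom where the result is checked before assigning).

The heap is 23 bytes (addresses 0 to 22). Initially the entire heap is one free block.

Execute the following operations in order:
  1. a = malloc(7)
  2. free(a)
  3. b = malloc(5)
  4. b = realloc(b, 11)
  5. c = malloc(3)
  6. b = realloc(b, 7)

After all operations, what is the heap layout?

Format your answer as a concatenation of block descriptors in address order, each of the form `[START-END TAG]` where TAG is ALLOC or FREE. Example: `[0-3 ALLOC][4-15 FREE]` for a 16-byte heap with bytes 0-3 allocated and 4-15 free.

Answer: [0-6 ALLOC][7-10 FREE][11-13 ALLOC][14-22 FREE]

Derivation:
Op 1: a = malloc(7) -> a = 0; heap: [0-6 ALLOC][7-22 FREE]
Op 2: free(a) -> (freed a); heap: [0-22 FREE]
Op 3: b = malloc(5) -> b = 0; heap: [0-4 ALLOC][5-22 FREE]
Op 4: b = realloc(b, 11) -> b = 0; heap: [0-10 ALLOC][11-22 FREE]
Op 5: c = malloc(3) -> c = 11; heap: [0-10 ALLOC][11-13 ALLOC][14-22 FREE]
Op 6: b = realloc(b, 7) -> b = 0; heap: [0-6 ALLOC][7-10 FREE][11-13 ALLOC][14-22 FREE]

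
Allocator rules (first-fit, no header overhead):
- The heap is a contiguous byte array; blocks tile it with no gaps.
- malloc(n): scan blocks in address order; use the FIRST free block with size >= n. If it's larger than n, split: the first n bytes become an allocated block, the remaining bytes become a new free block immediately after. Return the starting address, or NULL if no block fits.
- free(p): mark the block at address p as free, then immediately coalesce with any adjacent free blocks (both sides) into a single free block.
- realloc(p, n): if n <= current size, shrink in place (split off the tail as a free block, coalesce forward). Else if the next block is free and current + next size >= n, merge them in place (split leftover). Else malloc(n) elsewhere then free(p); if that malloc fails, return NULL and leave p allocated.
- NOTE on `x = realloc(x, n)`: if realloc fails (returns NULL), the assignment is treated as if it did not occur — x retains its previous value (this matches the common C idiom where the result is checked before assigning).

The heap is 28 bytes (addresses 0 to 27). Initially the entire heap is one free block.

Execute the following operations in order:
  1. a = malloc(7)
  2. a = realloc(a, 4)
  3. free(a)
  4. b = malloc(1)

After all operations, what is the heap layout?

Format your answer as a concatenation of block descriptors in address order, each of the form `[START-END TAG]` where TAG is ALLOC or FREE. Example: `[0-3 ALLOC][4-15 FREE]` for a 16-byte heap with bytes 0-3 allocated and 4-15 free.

Op 1: a = malloc(7) -> a = 0; heap: [0-6 ALLOC][7-27 FREE]
Op 2: a = realloc(a, 4) -> a = 0; heap: [0-3 ALLOC][4-27 FREE]
Op 3: free(a) -> (freed a); heap: [0-27 FREE]
Op 4: b = malloc(1) -> b = 0; heap: [0-0 ALLOC][1-27 FREE]

Answer: [0-0 ALLOC][1-27 FREE]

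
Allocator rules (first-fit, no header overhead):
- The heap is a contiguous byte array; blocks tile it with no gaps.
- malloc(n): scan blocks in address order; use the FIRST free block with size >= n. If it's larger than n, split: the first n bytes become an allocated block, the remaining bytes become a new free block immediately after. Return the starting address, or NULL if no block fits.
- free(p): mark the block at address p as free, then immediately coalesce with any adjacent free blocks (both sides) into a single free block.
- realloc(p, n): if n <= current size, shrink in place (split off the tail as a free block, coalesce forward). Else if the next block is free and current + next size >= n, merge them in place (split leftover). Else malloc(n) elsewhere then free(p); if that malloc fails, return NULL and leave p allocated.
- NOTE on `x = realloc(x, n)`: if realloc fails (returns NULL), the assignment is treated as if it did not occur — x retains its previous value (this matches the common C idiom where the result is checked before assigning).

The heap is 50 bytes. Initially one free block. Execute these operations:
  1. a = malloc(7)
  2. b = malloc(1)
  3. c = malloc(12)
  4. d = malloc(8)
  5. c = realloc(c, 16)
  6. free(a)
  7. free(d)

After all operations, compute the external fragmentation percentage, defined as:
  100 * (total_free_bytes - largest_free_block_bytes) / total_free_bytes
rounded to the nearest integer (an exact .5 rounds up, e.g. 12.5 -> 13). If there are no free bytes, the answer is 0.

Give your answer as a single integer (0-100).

Answer: 39

Derivation:
Op 1: a = malloc(7) -> a = 0; heap: [0-6 ALLOC][7-49 FREE]
Op 2: b = malloc(1) -> b = 7; heap: [0-6 ALLOC][7-7 ALLOC][8-49 FREE]
Op 3: c = malloc(12) -> c = 8; heap: [0-6 ALLOC][7-7 ALLOC][8-19 ALLOC][20-49 FREE]
Op 4: d = malloc(8) -> d = 20; heap: [0-6 ALLOC][7-7 ALLOC][8-19 ALLOC][20-27 ALLOC][28-49 FREE]
Op 5: c = realloc(c, 16) -> c = 28; heap: [0-6 ALLOC][7-7 ALLOC][8-19 FREE][20-27 ALLOC][28-43 ALLOC][44-49 FREE]
Op 6: free(a) -> (freed a); heap: [0-6 FREE][7-7 ALLOC][8-19 FREE][20-27 ALLOC][28-43 ALLOC][44-49 FREE]
Op 7: free(d) -> (freed d); heap: [0-6 FREE][7-7 ALLOC][8-27 FREE][28-43 ALLOC][44-49 FREE]
Free blocks: [7 20 6] total_free=33 largest=20 -> 100*(33-20)/33 = 1300/33 ≈ 39.394 -> rounds to 39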